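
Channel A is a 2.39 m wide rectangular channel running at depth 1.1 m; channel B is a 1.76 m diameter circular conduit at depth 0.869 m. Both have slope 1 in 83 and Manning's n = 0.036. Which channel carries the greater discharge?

channel A

Channel A: Flow area A = b·y = 2.39 × 1.1 = 2.629 m². Wetted perimeter P = b + 2y = 2.39 + 2×1.1 = 4.59 m. Hydraulic radius R = A/P = 2.629/4.59 = 0.5728 m. Q_A = (1/0.036)·2.629·0.5728^(2/3)·√0.01205 = 5.528 m³/s.
Channel B: For a circular section of diameter D = 1.76 m at depth y = 0.869 m, the central angle is θ = 2 arccos(1 − 2y/D) = 3.117 rad. Then A = (D²/8)(θ − sin θ) = 1.197 m² and P = Dθ/2 = 2.743 m. Hydraulic radius R = A/P = 1.197/2.743 = 0.4365 m. Q_B = (1/0.036)·1.197·0.4365^(2/3)·√0.01205 = 2.1 m³/s.
Q_A = 5.528 m³/s vs Q_B = 2.1 m³/s, so channel A carries more.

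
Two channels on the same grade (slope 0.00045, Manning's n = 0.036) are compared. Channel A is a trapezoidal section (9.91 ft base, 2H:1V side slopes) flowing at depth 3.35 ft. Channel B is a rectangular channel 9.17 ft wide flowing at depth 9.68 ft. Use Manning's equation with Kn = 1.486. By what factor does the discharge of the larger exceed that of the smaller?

1.99

Channel A: With bottom width b = 9.91 ft and side slope z = 2: A = (b + zy)y = (9.91 + 2×3.35)×3.35 = 55.64 ft²; P = b + 2y√(1+z²) = 9.91 + 2×3.35×2.236 = 24.89 ft. Hydraulic radius R = A/P = 55.64/24.89 = 2.235 ft. Q_A = (1.486/0.036)·55.64·2.235^(2/3)·√0.00045 = 83.3 ft³/s.
Channel B: Flow area A = b·y = 9.17 × 9.68 = 88.77 ft². Wetted perimeter P = b + 2y = 9.17 + 2×9.68 = 28.53 ft. Hydraulic radius R = A/P = 88.77/28.53 = 3.111 ft. Q_B = (1.486/0.036)·88.77·3.111^(2/3)·√0.00045 = 165.7 ft³/s.
The larger discharge is 165.7 ft³/s and the smaller is 83.3 ft³/s; the ratio is 1.99.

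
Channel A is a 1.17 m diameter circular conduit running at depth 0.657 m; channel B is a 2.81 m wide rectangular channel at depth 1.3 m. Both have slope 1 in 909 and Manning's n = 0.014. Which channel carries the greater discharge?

Channel A: For a circular section of diameter D = 1.17 m at depth y = 0.657 m, the central angle is θ = 2 arccos(1 − 2y/D) = 3.388 rad. Then A = (D²/8)(θ − sin θ) = 0.6216 m² and P = Dθ/2 = 1.982 m. Hydraulic radius R = A/P = 0.6216/1.982 = 0.3136 m. Q_A = (1/0.014)·0.6216·0.3136^(2/3)·√0.0011 = 0.6797 m³/s.
Channel B: Flow area A = b·y = 2.81 × 1.3 = 3.653 m². Wetted perimeter P = b + 2y = 2.81 + 2×1.3 = 5.41 m. Hydraulic radius R = A/P = 3.653/5.41 = 0.6752 m. Q_B = (1/0.014)·3.653·0.6752^(2/3)·√0.0011 = 6.661 m³/s.
Q_A = 0.6797 m³/s vs Q_B = 6.661 m³/s, so channel B carries more.

channel B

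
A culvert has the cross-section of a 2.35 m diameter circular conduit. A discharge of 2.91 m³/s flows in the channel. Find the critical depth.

y_c = 0.772 m

At critical depth, Q² T / (g A³) = 1, i.e. A³/T = Q²/g = 2.91²/9.81 = 0.8632.
Trying y = 0.884 m: A³/T = 1.458 — high.
Trying y = 0.639 m: A³/T = 0.4155 — low.
Trying y = 0.772 m: A³/T = 0.8648 — matches.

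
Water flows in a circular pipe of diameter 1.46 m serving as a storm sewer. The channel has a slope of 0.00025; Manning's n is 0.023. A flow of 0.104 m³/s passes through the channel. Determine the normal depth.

y_n = 0.416 m

Manning's equation rearranged: A R^(2/3) = nQ / (1·√S) = 0.023 × 0.104 / (√0.00025) = 0.1513.
Trying y = 0.509 m: A R^(2/3) = 0.2232 — high.
Trying y = 0.307 m: A R^(2/3) = 0.08286 — low.
Trying y = 0.416 m: A R^(2/3) = 0.1515 — ≈ 0.1513.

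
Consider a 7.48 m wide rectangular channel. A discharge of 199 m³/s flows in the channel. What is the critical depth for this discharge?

For a rectangular channel, critical depth y_c = (q²/g)^(1/3) where q = Q/b = 199/7.48 = 26.6 m²/s.
So y_c = (26.6²/9.81)^(1/3) = 4.16 m.

y_c = 4.16 m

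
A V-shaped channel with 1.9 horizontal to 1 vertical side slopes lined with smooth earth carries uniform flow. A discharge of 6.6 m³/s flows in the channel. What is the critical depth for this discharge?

y_c = 1.2 m

At critical depth, Q² T / (g A³) = 1, i.e. A³/T = Q²/g = 6.6²/9.81 = 4.44.
At y = 1.05 m: A³/T = 2.304 — low.
At y = 1.47 m: A³/T = 12.39 — high.
At y = 1.2 m: A³/T = 4.491 — matches.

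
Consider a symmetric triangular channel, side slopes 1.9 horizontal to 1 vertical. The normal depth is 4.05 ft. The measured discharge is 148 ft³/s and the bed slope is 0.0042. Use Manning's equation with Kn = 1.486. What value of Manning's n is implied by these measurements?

For a triangular section with side slope z = 1.9: A = zy² = 1.9×4.05² = 31.16 ft²; P = 2y√(1+z²) = 2×4.05×2.147 = 17.39 ft.
Hydraulic radius R = A/P = 31.16/17.39 = 1.792 ft.
Rearranging Manning's equation: n = (1.486/Q) A R^(2/3) S^(1/2) = (1.486/148) × 31.16 × 1.792^(2/3) × √0.0042 = 0.0299.

n = 0.0299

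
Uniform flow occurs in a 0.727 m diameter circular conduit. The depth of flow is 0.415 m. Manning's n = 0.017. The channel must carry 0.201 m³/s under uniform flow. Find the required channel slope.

S = 0.0017

For a circular section of diameter D = 0.727 m at depth y = 0.415 m, the central angle is θ = 2 arccos(1 − 2y/D) = 3.426 rad. Then A = (D²/8)(θ − sin θ) = 0.2449 m² and P = Dθ/2 = 1.245 m.
Hydraulic radius R = A/P = 0.2449/1.245 = 0.1966 m.
From Manning's equation, S = [nQ / (1 A R^(2/3))]² = [0.017 × 0.201 / (1 × 0.2449 × 0.1966^(2/3))]² = 0.0017.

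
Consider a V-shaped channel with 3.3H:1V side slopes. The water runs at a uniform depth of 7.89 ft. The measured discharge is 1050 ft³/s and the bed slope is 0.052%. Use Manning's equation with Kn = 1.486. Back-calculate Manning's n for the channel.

n = 0.0161

For a triangular section with side slope z = 3.3: A = zy² = 3.3×7.89² = 205.4 ft²; P = 2y√(1+z²) = 2×7.89×3.448 = 54.41 ft.
Hydraulic radius R = A/P = 205.4/54.41 = 3.775 ft.
Rearranging Manning's equation: n = (1.486/Q) A R^(2/3) S^(1/2) = (1.486/1050) × 205.4 × 3.775^(2/3) × √0.00052 = 0.0161.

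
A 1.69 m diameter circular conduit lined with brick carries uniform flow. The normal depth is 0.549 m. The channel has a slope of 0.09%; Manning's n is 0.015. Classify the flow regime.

subcritical

For a circular section of diameter D = 1.69 m at depth y = 0.549 m, the central angle is θ = 2 arccos(1 − 2y/D) = 2.426 rad. Then A = (D²/8)(θ − sin θ) = 0.6318 m² and P = Dθ/2 = 2.05 m.
Hydraulic radius R = A/P = 0.6318/2.05 = 0.3082 m.
V = (1/n) R^(2/3) √S = (1/0.015) × 0.3082^(2/3) × √0.0009 = 0.9126 m/s. Hydraulic depth D_h = A/T = 0.6318/1.583 = 0.3991 m.
Froude number Fr = V/√(g·D_h) = 0.9126/√(9.81×0.3991) = 0.461, which is less than 1, so the flow is subcritical.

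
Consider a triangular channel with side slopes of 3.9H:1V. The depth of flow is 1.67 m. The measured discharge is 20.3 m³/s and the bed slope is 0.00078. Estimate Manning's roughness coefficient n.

For a triangular section with side slope z = 3.9: A = zy² = 3.9×1.67² = 10.88 m²; P = 2y√(1+z²) = 2×1.67×4.026 = 13.45 m.
Hydraulic radius R = A/P = 10.88/13.45 = 0.8088 m.
Rearranging Manning's equation: n = (1/Q) A R^(2/3) S^(1/2) = (1/20.3) × 10.88 × 0.8088^(2/3) × √0.00078 = 0.013.

n = 0.013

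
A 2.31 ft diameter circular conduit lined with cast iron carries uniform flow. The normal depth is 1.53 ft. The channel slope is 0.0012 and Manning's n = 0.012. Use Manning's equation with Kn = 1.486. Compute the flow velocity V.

V = 3.29 ft/s

For a circular section of diameter D = 2.31 ft at depth y = 1.53 ft, the central angle is θ = 2 arccos(1 − 2y/D) = 3.803 rad. Then A = (D²/8)(θ − sin θ) = 2.946 ft² and P = Dθ/2 = 4.392 ft.
Hydraulic radius R = A/P = 2.946/4.392 = 0.6708 ft.
From Manning's equation, V = (1.486/n) R^(2/3) S^(1/2) = (1.486/0.012) × 0.6708^(2/3) × 0.0012^(1/2) = 3.29 ft/s.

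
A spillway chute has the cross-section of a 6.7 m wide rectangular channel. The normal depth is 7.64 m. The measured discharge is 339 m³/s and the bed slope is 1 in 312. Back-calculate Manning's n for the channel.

Flow area A = b·y = 6.7 × 7.64 = 51.19 m². Wetted perimeter P = b + 2y = 6.7 + 2×7.64 = 21.98 m.
Hydraulic radius R = A/P = 51.19/21.98 = 2.329 m.
Rearranging Manning's equation: n = (1/Q) A R^(2/3) S^(1/2) = (1/339) × 51.19 × 2.329^(2/3) × √0.003205 = 0.015.

n = 0.015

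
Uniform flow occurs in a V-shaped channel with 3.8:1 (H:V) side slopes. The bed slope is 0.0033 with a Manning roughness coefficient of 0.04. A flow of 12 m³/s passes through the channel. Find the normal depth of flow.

Manning's equation rearranged: A R^(2/3) = nQ / (1·√S) = 0.04 × 12 / (√0.0033) = 8.356.
Trying y = 1.96 m: A R^(2/3) = 14.08 — over.
Trying y = 1.3 m: A R^(2/3) = 4.713 — short.
Trying y = 1.61 m: A R^(2/3) = 8.336 — ≈ 8.356.

y_n = 1.61 m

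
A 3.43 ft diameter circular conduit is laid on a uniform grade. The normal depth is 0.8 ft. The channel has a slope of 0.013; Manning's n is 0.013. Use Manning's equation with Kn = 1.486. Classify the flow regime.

For a circular section of diameter D = 3.43 ft at depth y = 0.8 ft, the central angle is θ = 2 arccos(1 − 2y/D) = 2.016 rad. Then A = (D²/8)(θ − sin θ) = 1.638 ft² and P = Dθ/2 = 3.458 ft.
Hydraulic radius R = A/P = 1.638/3.458 = 0.4736 ft.
V = (1.486/n) R^(2/3) √S = (1.486/0.013) × 0.4736^(2/3) × √0.013 = 7.919 ft/s. Hydraulic depth D_h = A/T = 1.638/2.901 = 0.5645 ft.
Froude number Fr = V/√(g·D_h) = 7.919/√(32.2×0.5645) = 1.86, which is greater than 1, so the flow is supercritical.

supercritical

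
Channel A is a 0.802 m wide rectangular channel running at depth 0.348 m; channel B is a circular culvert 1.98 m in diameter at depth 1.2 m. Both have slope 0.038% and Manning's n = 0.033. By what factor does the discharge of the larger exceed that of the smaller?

Channel A: Flow area A = b·y = 0.802 × 0.348 = 0.2791 m². Wetted perimeter P = b + 2y = 0.802 + 2×0.348 = 1.498 m. Hydraulic radius R = A/P = 0.2791/1.498 = 0.1863 m. Q_A = (1/0.033)·0.2791·0.1863^(2/3)·√0.00038 = 0.05378 m³/s.
Channel B: For a circular section of diameter D = 1.98 m at depth y = 1.2 m, the central angle is θ = 2 arccos(1 − 2y/D) = 3.569 rad. Then A = (D²/8)(θ − sin θ) = 1.952 m² and P = Dθ/2 = 3.533 m. Hydraulic radius R = A/P = 1.952/3.533 = 0.5525 m. Q_B = (1/0.033)·1.952·0.5525^(2/3)·√0.00038 = 0.7765 m³/s.
The larger discharge is 0.7765 m³/s and the smaller is 0.05378 m³/s; the ratio is 14.4.

14.4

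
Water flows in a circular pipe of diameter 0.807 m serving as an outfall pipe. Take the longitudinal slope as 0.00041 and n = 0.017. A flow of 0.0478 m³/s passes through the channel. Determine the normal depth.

Manning's equation rearranged: A R^(2/3) = nQ / (1·√S) = 0.017 × 0.0478 / (√0.00041) = 0.04013.
Try y = 0.335 m: A R^(2/3) = 0.06343 — high.
Try y = 0.188 m: A R^(2/3) = 0.02094 — low.
Try y = 0.262 m: A R^(2/3) = 0.04011 — matches.

y_n = 0.262 m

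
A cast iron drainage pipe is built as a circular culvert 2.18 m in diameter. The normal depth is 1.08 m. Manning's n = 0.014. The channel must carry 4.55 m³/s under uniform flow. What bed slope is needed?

For a circular section of diameter D = 2.18 m at depth y = 1.08 m, the central angle is θ = 2 arccos(1 − 2y/D) = 3.123 rad. Then A = (D²/8)(θ − sin θ) = 1.844 m² and P = Dθ/2 = 3.404 m.
Hydraulic radius R = A/P = 1.844/3.404 = 0.5418 m.
From Manning's equation, S = [nQ / (1 A R^(2/3))]² = [0.014 × 4.55 / (1 × 1.844 × 0.5418^(2/3))]² = 0.0027.

S = 0.0027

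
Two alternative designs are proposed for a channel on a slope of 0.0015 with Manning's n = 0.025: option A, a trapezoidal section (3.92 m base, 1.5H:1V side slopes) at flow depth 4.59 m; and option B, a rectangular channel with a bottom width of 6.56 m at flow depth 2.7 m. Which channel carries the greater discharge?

channel A

Channel A: With bottom width b = 3.92 m and side slope z = 1.5: A = (b + zy)y = (3.92 + 1.5×4.59)×4.59 = 49.59 m²; P = b + 2y√(1+z²) = 3.92 + 2×4.59×1.803 = 20.47 m. Hydraulic radius R = A/P = 49.59/20.47 = 2.423 m. Q_A = (1/0.025)·49.59·2.423^(2/3)·√0.0015 = 138.6 m³/s.
Channel B: Flow area A = b·y = 6.56 × 2.7 = 17.71 m². Wetted perimeter P = b + 2y = 6.56 + 2×2.7 = 11.96 m. Hydraulic radius R = A/P = 17.71/11.96 = 1.481 m. Q_B = (1/0.025)·17.71·1.481^(2/3)·√0.0015 = 35.65 m³/s.
Q_A = 138.6 m³/s vs Q_B = 35.65 m³/s, so channel A carries more.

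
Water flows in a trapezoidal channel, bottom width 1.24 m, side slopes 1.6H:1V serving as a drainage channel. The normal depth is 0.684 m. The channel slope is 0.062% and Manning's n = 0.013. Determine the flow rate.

With bottom width b = 1.24 m and side slope z = 1.6: A = (b + zy)y = (1.24 + 1.6×0.684)×0.684 = 1.597 m²; P = b + 2y√(1+z²) = 1.24 + 2×0.684×1.887 = 3.821 m.
Hydraulic radius R = A/P = 1.597/3.821 = 0.4179 m.
Manning's equation: Q = (1/n) A R^(2/3) S^(1/2) = (1/0.013) × 1.597 × 0.4179^(2/3) × 0.00062^(1/2) = 1.71 m³/s.

Q = 1.71 m³/s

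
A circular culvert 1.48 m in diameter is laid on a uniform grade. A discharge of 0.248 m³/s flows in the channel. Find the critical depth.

At critical depth, Q² T / (g A³) = 1, i.e. A³/T = Q²/g = 0.248²/9.81 = 0.00627.
Try y = 0.291 m: A³/T = 0.01161 — high.
Try y = 0.249 m: A³/T = 0.006297 — close enough.

y_c = 0.249 m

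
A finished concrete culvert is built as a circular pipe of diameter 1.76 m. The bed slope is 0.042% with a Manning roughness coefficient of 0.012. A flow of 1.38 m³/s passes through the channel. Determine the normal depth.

Manning's equation rearranged: A R^(2/3) = nQ / (1·√S) = 0.012 × 1.38 / (√0.00042) = 0.808.
Trying y = 0.779 m: A R^(2/3) = 0.5693 — short.
Trying y = 1.07 m: A R^(2/3) = 0.9647 — over.
Trying y = 0.956 m: A R^(2/3) = 0.8078 — ≈ 0.808.

y_n = 0.956 m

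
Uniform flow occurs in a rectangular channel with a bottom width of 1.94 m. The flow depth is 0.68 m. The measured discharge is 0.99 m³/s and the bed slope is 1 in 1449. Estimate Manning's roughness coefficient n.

n = 0.019

Flow area A = b·y = 1.94 × 0.68 = 1.319 m². Wetted perimeter P = b + 2y = 1.94 + 2×0.68 = 3.3 m.
Hydraulic radius R = A/P = 1.319/3.3 = 0.3998 m.
Rearranging Manning's equation: n = (1/Q) A R^(2/3) S^(1/2) = (1/0.99) × 1.319 × 0.3998^(2/3) × √0.0006901 = 0.019.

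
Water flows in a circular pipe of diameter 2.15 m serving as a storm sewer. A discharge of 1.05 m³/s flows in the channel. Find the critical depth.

y_c = 0.469 m

At critical depth, Q² T / (g A³) = 1, i.e. A³/T = Q²/g = 1.05²/9.81 = 0.1124.
At y = 0.36 m: A³/T = 0.03998 — low.
At y = 0.519 m: A³/T = 0.1675 — high.
At y = 0.469 m: A³/T = 0.1128 — ≈ 0.1124.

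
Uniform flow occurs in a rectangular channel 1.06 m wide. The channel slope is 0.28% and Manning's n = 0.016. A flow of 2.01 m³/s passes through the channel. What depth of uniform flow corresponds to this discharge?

y_n = 1.13 m

Manning's equation rearranged: A R^(2/3) = nQ / (1·√S) = 0.016 × 2.01 / (√0.0028) = 0.6078.
At y = 1.27 m: A R^(2/3) = 0.6987 — over.
At y = 0.991 m: A R^(2/3) = 0.517 — short.
At y = 1.13 m: A R^(2/3) = 0.607 — ≈ 0.6078.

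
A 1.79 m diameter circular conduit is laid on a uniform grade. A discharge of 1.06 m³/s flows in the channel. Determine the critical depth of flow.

At critical depth, Q² T / (g A³) = 1, i.e. A³/T = Q²/g = 1.06²/9.81 = 0.1145.
Try y = 0.44 m: A³/T = 0.07192 — low.
Try y = 0.597 m: A³/T = 0.2351 — high.
Try y = 0.496 m: A³/T = 0.1146 — matches.

y_c = 0.496 m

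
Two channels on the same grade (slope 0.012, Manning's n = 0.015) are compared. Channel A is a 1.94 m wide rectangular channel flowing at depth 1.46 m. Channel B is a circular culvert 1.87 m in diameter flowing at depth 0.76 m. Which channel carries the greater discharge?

Channel A: Flow area A = b·y = 1.94 × 1.46 = 2.832 m². Wetted perimeter P = b + 2y = 1.94 + 2×1.46 = 4.86 m. Hydraulic radius R = A/P = 2.832/4.86 = 0.5828 m. Q_A = (1/0.015)·2.832·0.5828^(2/3)·√0.012 = 14.43 m³/s.
Channel B: For a circular section of diameter D = 1.87 m at depth y = 0.76 m, the central angle is θ = 2 arccos(1 − 2y/D) = 2.765 rad. Then A = (D²/8)(θ − sin θ) = 1.048 m² and P = Dθ/2 = 2.585 m. Hydraulic radius R = A/P = 1.048/2.585 = 0.4053 m. Q_B = (1/0.015)·1.048·0.4053^(2/3)·√0.012 = 4.191 m³/s.
Q_A = 14.43 m³/s vs Q_B = 4.191 m³/s, so channel A carries more.

channel A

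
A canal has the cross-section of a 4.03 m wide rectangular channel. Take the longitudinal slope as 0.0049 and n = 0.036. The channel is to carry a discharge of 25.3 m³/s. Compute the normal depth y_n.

y_n = 2.88 m

Manning's equation rearranged: A R^(2/3) = nQ / (1·√S) = 0.036 × 25.3 / (√0.0049) = 13.01.
At y = 3.35 m: A R^(2/3) = 15.73 — high.
At y = 2.15 m: A R^(2/3) = 8.895 — low.
At y = 2.88 m: A R^(2/3) = 13 — close enough.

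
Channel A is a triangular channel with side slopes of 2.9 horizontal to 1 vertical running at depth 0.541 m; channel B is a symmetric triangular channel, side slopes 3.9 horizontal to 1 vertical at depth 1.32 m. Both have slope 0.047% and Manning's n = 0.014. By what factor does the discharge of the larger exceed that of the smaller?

14.7

Channel A: For a triangular section with side slope z = 2.9: A = zy² = 2.9×0.541² = 0.8488 m²; P = 2y√(1+z²) = 2×0.541×3.068 = 3.319 m. Hydraulic radius R = A/P = 0.8488/3.319 = 0.2557 m. Q_A = (1/0.014)·0.8488·0.2557^(2/3)·√0.00047 = 0.5295 m³/s.
Channel B: For a triangular section with side slope z = 3.9: A = zy² = 3.9×1.32² = 6.795 m²; P = 2y√(1+z²) = 2×1.32×4.026 = 10.63 m. Hydraulic radius R = A/P = 6.795/10.63 = 0.6393 m. Q_B = (1/0.014)·6.795·0.6393^(2/3)·√0.00047 = 7.809 m³/s.
The larger discharge is 7.809 m³/s and the smaller is 0.5295 m³/s; the ratio is 14.7.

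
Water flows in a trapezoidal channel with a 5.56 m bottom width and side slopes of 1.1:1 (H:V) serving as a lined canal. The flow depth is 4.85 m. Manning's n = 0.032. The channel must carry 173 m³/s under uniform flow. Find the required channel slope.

With bottom width b = 5.56 m and side slope z = 1.1: A = (b + zy)y = (5.56 + 1.1×4.85)×4.85 = 52.84 m²; P = b + 2y√(1+z²) = 5.56 + 2×4.85×1.487 = 19.98 m.
Hydraulic radius R = A/P = 52.84/19.98 = 2.645 m.
From Manning's equation, S = [nQ / (1 A R^(2/3))]² = [0.032 × 173 / (1 × 52.84 × 2.645^(2/3))]² = 0.003.

S = 0.003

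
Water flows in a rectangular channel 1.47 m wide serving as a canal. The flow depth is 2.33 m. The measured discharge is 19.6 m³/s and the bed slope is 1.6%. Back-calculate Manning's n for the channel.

Flow area A = b·y = 1.47 × 2.33 = 3.425 m². Wetted perimeter P = b + 2y = 1.47 + 2×2.33 = 6.13 m.
Hydraulic radius R = A/P = 3.425/6.13 = 0.5587 m.
Rearranging Manning's equation: n = (1/Q) A R^(2/3) S^(1/2) = (1/19.6) × 3.425 × 0.5587^(2/3) × √0.016 = 0.015.

n = 0.015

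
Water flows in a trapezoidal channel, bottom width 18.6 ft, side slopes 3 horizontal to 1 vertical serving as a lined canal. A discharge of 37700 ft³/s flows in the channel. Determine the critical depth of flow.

At critical depth, Q² T / (g A³) = 1, i.e. A³/T = Q²/g = 37700²/32.2 = 44140000.
At y = 26.1 ft: A³/T = 92330000 — too large.
At y = 16.8 ft: A³/T = 13050000 — too small.
At y = 22.2 ft: A³/T = 44580000 — matches.

y_c = 22.2 ft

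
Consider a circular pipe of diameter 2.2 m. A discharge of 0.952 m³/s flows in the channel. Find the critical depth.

y_c = 0.443 m

At critical depth, Q² T / (g A³) = 1, i.e. A³/T = Q²/g = 0.952²/9.81 = 0.09239.
At y = 0.32 m: A³/T = 0.02577 — short.
At y = 0.493 m: A³/T = 0.1406 — over.
At y = 0.443 m: A³/T = 0.09251 — matches.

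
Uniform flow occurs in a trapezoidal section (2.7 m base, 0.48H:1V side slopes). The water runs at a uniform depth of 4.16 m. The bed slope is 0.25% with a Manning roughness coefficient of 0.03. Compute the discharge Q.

With bottom width b = 2.7 m and side slope z = 0.48: A = (b + zy)y = (2.7 + 0.48×4.16)×4.16 = 19.54 m²; P = b + 2y√(1+z²) = 2.7 + 2×4.16×1.109 = 11.93 m.
Hydraulic radius R = A/P = 19.54/11.93 = 1.638 m.
Manning's equation: Q = (1/n) A R^(2/3) S^(1/2) = (1/0.03) × 19.54 × 1.638^(2/3) × 0.0025^(1/2) = 45.2 m³/s.

Q = 45.2 m³/s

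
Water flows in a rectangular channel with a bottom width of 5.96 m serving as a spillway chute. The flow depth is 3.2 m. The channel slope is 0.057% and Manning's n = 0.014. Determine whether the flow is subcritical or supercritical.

subcritical

Flow area A = b·y = 5.96 × 3.2 = 19.07 m². Wetted perimeter P = b + 2y = 5.96 + 2×3.2 = 12.36 m.
Hydraulic radius R = A/P = 19.07/12.36 = 1.543 m.
V = (1/n) R^(2/3) √S = (1/0.014) × 1.543^(2/3) × √0.00057 = 2.277 m/s. Hydraulic depth D_h = A/T = 19.07/5.96 = 3.2 m.
Froude number Fr = V/√(g·D_h) = 2.277/√(9.81×3.2) = 0.406, which is less than 1, so the flow is subcritical.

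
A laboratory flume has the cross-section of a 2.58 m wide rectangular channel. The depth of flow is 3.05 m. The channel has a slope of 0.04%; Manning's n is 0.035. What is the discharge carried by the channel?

Flow area A = b·y = 2.58 × 3.05 = 7.869 m². Wetted perimeter P = b + 2y = 2.58 + 2×3.05 = 8.68 m.
Hydraulic radius R = A/P = 7.869/8.68 = 0.9066 m.
Manning's equation: Q = (1/n) A R^(2/3) S^(1/2) = (1/0.035) × 7.869 × 0.9066^(2/3) × 0.0004^(1/2) = 4.21 m³/s.

Q = 4.21 m³/s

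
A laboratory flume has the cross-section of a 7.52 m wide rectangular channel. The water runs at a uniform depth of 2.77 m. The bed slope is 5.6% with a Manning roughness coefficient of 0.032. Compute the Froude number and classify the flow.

Flow area A = b·y = 7.52 × 2.77 = 20.83 m². Wetted perimeter P = b + 2y = 7.52 + 2×2.77 = 13.06 m.
Hydraulic radius R = A/P = 20.83/13.06 = 1.595 m.
V = (1/n) R^(2/3) √S = (1/0.032) × 1.595^(2/3) × √0.056 = 10.1 m/s. Hydraulic depth D_h = A/T = 20.83/7.52 = 2.77 m.
Froude number Fr = V/√(g·D_h) = 10.1/√(9.81×2.77) = 1.94, which is greater than 1, so the flow is supercritical.

supercritical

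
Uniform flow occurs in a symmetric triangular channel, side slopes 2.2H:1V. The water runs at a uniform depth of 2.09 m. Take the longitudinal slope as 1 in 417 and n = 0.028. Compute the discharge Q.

For a triangular section with side slope z = 2.2: A = zy² = 2.2×2.09² = 9.61 m²; P = 2y√(1+z²) = 2×2.09×2.417 = 10.1 m.
Hydraulic radius R = A/P = 9.61/10.1 = 0.9513 m.
Manning's equation: Q = (1/n) A R^(2/3) S^(1/2) = (1/0.028) × 9.61 × 0.9513^(2/3) × 0.002398^(1/2) = 16.3 m³/s.

Q = 16.3 m³/s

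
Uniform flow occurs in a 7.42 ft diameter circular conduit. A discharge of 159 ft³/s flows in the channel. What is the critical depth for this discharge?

At critical depth, Q² T / (g A³) = 1, i.e. A³/T = Q²/g = 159²/32.2 = 785.1.
At y = 3.78 ft: A³/T = 1463 — over.
At y = 3.21 ft: A³/T = 782.9 — matches.

y_c = 3.21 ft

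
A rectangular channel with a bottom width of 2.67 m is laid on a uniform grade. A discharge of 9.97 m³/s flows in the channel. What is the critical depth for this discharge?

For a rectangular channel, critical depth y_c = (q²/g)^(1/3) where q = Q/b = 9.97/2.67 = 3.734 m²/s.
So y_c = (3.734²/9.81)^(1/3) = 1.12 m.

y_c = 1.12 m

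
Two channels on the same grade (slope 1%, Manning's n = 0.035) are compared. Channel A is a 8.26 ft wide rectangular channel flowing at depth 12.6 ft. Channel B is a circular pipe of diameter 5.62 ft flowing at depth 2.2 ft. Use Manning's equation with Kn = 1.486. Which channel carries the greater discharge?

Channel A: Flow area A = b·y = 8.26 × 12.6 = 104.1 ft². Wetted perimeter P = b + 2y = 8.26 + 2×12.6 = 33.46 ft. Hydraulic radius R = A/P = 104.1/33.46 = 3.11 ft. Q_A = (1.486/0.035)·104.1·3.11^(2/3)·√0.01 = 941.6 ft³/s.
Channel B: For a circular section of diameter D = 5.62 ft at depth y = 2.2 ft, the central angle is θ = 2 arccos(1 − 2y/D) = 2.704 rad. Then A = (D²/8)(θ − sin θ) = 9.002 ft² and P = Dθ/2 = 7.598 ft. Hydraulic radius R = A/P = 9.002/7.598 = 1.185 ft. Q_B = (1.486/0.035)·9.002·1.185^(2/3)·√0.01 = 42.79 ft³/s.
Q_A = 941.6 ft³/s vs Q_B = 42.79 ft³/s, so channel A carries more.

channel A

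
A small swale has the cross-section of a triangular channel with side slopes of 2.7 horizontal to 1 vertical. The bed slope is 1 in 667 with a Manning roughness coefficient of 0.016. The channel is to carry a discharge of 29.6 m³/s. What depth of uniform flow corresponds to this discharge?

Manning's equation rearranged: A R^(2/3) = nQ / (1·√S) = 0.016 × 29.6 / (√0.001499) = 12.23.
At y = 1.53 m: A R^(2/3) = 5.065 — low.
At y = 2.57 m: A R^(2/3) = 20.19 — high.
At y = 2.13 m: A R^(2/3) = 12.24 — ≈ 12.23.

y_n = 2.13 m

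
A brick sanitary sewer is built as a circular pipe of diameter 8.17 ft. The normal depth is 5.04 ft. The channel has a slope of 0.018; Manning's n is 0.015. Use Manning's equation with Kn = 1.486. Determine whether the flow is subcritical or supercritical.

supercritical

For a circular section of diameter D = 8.17 ft at depth y = 5.04 ft, the central angle is θ = 2 arccos(1 − 2y/D) = 3.614 rad. Then A = (D²/8)(θ − sin θ) = 33.94 ft² and P = Dθ/2 = 14.76 ft.
Hydraulic radius R = A/P = 33.94/14.76 = 2.299 ft.
V = (1.486/n) R^(2/3) √S = (1.486/0.015) × 2.299^(2/3) × √0.018 = 23.16 ft/s. Hydraulic depth D_h = A/T = 33.94/7.944 = 4.273 ft.
Froude number Fr = V/√(g·D_h) = 23.16/√(32.2×4.273) = 1.97, which is greater than 1, so the flow is supercritical.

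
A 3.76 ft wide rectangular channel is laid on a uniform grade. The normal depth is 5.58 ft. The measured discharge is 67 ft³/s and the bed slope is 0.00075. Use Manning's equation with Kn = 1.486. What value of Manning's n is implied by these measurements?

Flow area A = b·y = 3.76 × 5.58 = 20.98 ft². Wetted perimeter P = b + 2y = 3.76 + 2×5.58 = 14.92 ft.
Hydraulic radius R = A/P = 20.98/14.92 = 1.406 ft.
Rearranging Manning's equation: n = (1.486/Q) A R^(2/3) S^(1/2) = (1.486/67) × 20.98 × 1.406^(2/3) × √0.00075 = 0.016.

n = 0.016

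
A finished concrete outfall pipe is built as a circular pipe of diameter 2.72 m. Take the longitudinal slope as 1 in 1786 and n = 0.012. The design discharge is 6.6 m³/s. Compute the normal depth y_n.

y_n = 1.75 m

Manning's equation rearranged: A R^(2/3) = nQ / (1·√S) = 0.012 × 6.6 / (√0.0005599) = 3.347.
At y = 2.1 m: A R^(2/3) = 4.233 — high.
At y = 1.49 m: A R^(2/3) = 2.615 — low.
At y = 1.75 m: A R^(2/3) = 3.349 — close enough.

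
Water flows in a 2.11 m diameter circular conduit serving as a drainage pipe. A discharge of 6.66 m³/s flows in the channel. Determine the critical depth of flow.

y_c = 1.23 m

At critical depth, Q² T / (g A³) = 1, i.e. A³/T = Q²/g = 6.66²/9.81 = 4.521.
At y = 1.54 m: A³/T = 10.91 — high.
At y = 1.03 m: A³/T = 2.311 — low.
At y = 1.23 m: A³/T = 4.553 — close enough.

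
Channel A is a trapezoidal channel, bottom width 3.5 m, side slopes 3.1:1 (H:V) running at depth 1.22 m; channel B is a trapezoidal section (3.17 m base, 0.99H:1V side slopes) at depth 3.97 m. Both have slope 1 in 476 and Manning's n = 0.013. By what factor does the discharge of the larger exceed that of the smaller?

5.9

Channel A: With bottom width b = 3.5 m and side slope z = 3.1: A = (b + zy)y = (3.5 + 3.1×1.22)×1.22 = 8.884 m²; P = b + 2y√(1+z²) = 3.5 + 2×1.22×3.257 = 11.45 m. Hydraulic radius R = A/P = 8.884/11.45 = 0.776 m. Q_A = (1/0.013)·8.884·0.776^(2/3)·√0.002101 = 26.45 m³/s.
Channel B: With bottom width b = 3.17 m and side slope z = 0.99: A = (b + zy)y = (3.17 + 0.99×3.97)×3.97 = 28.19 m²; P = b + 2y√(1+z²) = 3.17 + 2×3.97×1.407 = 14.34 m. Hydraulic radius R = A/P = 28.19/14.34 = 1.965 m. Q_B = (1/0.013)·28.19·1.965^(2/3)·√0.002101 = 155.9 m³/s.
The larger discharge is 155.9 m³/s and the smaller is 26.45 m³/s; the ratio is 5.9.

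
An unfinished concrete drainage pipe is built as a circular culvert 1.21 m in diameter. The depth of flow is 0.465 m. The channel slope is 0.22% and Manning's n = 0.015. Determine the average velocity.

V = 1.25 m/s

For a circular section of diameter D = 1.21 m at depth y = 0.465 m, the central angle is θ = 2 arccos(1 − 2y/D) = 2.675 rad. Then A = (D²/8)(θ − sin θ) = 0.4071 m² and P = Dθ/2 = 1.618 m.
Hydraulic radius R = A/P = 0.4071/1.618 = 0.2516 m.
From Manning's equation, V = (1/n) R^(2/3) S^(1/2) = (1/0.015) × 0.2516^(2/3) × 0.0022^(1/2) = 1.25 m/s.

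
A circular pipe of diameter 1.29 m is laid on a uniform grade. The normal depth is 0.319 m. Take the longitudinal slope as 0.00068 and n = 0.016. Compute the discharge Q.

For a circular section of diameter D = 1.29 m at depth y = 0.319 m, the central angle is θ = 2 arccos(1 − 2y/D) = 2.082 rad. Then A = (D²/8)(θ − sin θ) = 0.2516 m² and P = Dθ/2 = 1.343 m.
Hydraulic radius R = A/P = 0.2516/1.343 = 0.1874 m.
Manning's equation: Q = (1/n) A R^(2/3) S^(1/2) = (1/0.016) × 0.2516 × 0.1874^(2/3) × 0.00068^(1/2) = 0.134 m³/s.

Q = 0.134 m³/s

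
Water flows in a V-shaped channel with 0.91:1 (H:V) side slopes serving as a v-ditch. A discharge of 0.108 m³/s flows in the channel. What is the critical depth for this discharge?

y_c = 0.31 m

At critical depth, Q² T / (g A³) = 1, i.e. A³/T = Q²/g = 0.108²/9.81 = 0.001189.
Trying y = 0.262 m: A³/T = 0.0005112 — low.
Trying y = 0.31 m: A³/T = 0.001185 — ≈ 0.001189.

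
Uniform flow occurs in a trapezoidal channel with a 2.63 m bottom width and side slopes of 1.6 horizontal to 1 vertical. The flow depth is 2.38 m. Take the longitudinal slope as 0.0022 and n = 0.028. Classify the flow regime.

With bottom width b = 2.63 m and side slope z = 1.6: A = (b + zy)y = (2.63 + 1.6×2.38)×2.38 = 15.32 m²; P = b + 2y√(1+z²) = 2.63 + 2×2.38×1.887 = 11.61 m.
Hydraulic radius R = A/P = 15.32/11.61 = 1.32 m.
V = (1/n) R^(2/3) √S = (1/0.028) × 1.32^(2/3) × √0.0022 = 2.015 m/s. Hydraulic depth D_h = A/T = 15.32/10.25 = 1.495 m.
Froude number Fr = V/√(g·D_h) = 2.015/√(9.81×1.495) = 0.526, which is less than 1, so the flow is subcritical.

subcritical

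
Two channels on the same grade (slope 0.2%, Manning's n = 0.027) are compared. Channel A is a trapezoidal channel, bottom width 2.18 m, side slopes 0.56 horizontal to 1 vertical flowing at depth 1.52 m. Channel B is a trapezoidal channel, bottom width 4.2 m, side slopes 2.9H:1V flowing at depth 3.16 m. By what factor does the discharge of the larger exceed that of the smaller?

Channel A: With bottom width b = 2.18 m and side slope z = 0.56: A = (b + zy)y = (2.18 + 0.56×1.52)×1.52 = 4.607 m²; P = b + 2y√(1+z²) = 2.18 + 2×1.52×1.146 = 5.664 m. Hydraulic radius R = A/P = 4.607/5.664 = 0.8134 m. Q_A = (1/0.027)·4.607·0.8134^(2/3)·√0.002 = 6.65 m³/s.
Channel B: With bottom width b = 4.2 m and side slope z = 2.9: A = (b + zy)y = (4.2 + 2.9×3.16)×3.16 = 42.23 m²; P = b + 2y√(1+z²) = 4.2 + 2×3.16×3.068 = 23.59 m. Hydraulic radius R = A/P = 42.23/23.59 = 1.79 m. Q_B = (1/0.027)·42.23·1.79^(2/3)·√0.002 = 103.1 m³/s.
The larger discharge is 103.1 m³/s and the smaller is 6.65 m³/s; the ratio is 15.5.

15.5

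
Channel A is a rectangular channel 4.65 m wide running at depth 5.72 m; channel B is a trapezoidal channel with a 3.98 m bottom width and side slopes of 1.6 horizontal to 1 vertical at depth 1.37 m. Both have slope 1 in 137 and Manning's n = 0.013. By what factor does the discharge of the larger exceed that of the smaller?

4.64

Channel A: Flow area A = b·y = 4.65 × 5.72 = 26.6 m². Wetted perimeter P = b + 2y = 4.65 + 2×5.72 = 16.09 m. Hydraulic radius R = A/P = 26.6/16.09 = 1.653 m. Q_A = (1/0.013)·26.6·1.653^(2/3)·√0.007299 = 244.4 m³/s.
Channel B: With bottom width b = 3.98 m and side slope z = 1.6: A = (b + zy)y = (3.98 + 1.6×1.37)×1.37 = 8.456 m²; P = b + 2y√(1+z²) = 3.98 + 2×1.37×1.887 = 9.15 m. Hydraulic radius R = A/P = 8.456/9.15 = 0.9241 m. Q_B = (1/0.013)·8.456·0.9241^(2/3)·√0.007299 = 52.72 m³/s.
The larger discharge is 244.4 m³/s and the smaller is 52.72 m³/s; the ratio is 4.64.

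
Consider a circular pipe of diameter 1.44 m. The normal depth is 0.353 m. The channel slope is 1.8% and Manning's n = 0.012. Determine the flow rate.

For a circular section of diameter D = 1.44 m at depth y = 0.353 m, the central angle is θ = 2 arccos(1 − 2y/D) = 2.072 rad. Then A = (D²/8)(θ − sin θ) = 0.3097 m² and P = Dθ/2 = 1.492 m.
Hydraulic radius R = A/P = 0.3097/1.492 = 0.2076 m.
Manning's equation: Q = (1/n) A R^(2/3) S^(1/2) = (1/0.012) × 0.3097 × 0.2076^(2/3) × 0.018^(1/2) = 1.21 m³/s.

Q = 1.21 m³/s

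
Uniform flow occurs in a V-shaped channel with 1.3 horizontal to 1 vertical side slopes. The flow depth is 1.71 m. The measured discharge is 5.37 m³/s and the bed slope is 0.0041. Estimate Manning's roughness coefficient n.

For a triangular section with side slope z = 1.3: A = zy² = 1.3×1.71² = 3.801 m²; P = 2y√(1+z²) = 2×1.71×1.64 = 5.609 m.
Hydraulic radius R = A/P = 3.801/5.609 = 0.6777 m.
Rearranging Manning's equation: n = (1/Q) A R^(2/3) S^(1/2) = (1/5.37) × 3.801 × 0.6777^(2/3) × √0.0041 = 0.035.

n = 0.035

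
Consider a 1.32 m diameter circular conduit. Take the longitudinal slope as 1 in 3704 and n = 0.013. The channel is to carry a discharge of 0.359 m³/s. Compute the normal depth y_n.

y_n = 0.609 m

Manning's equation rearranged: A R^(2/3) = nQ / (1·√S) = 0.013 × 0.359 / (√0.00027) = 0.284.
At y = 0.775 m: A R^(2/3) = 0.4246 — high.
At y = 0.609 m: A R^(2/3) = 0.2844 — matches.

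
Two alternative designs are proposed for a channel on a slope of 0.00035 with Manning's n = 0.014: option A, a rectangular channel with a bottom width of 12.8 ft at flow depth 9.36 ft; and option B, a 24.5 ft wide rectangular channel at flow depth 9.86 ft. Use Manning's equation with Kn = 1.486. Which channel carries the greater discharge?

channel B

Channel A: Flow area A = b·y = 12.8 × 9.36 = 119.8 ft². Wetted perimeter P = b + 2y = 12.8 + 2×9.36 = 31.52 ft. Hydraulic radius R = A/P = 119.8/31.52 = 3.801 ft. Q_A = (1.486/0.014)·119.8·3.801^(2/3)·√0.00035 = 579.4 ft³/s.
Channel B: Flow area A = b·y = 24.5 × 9.86 = 241.6 ft². Wetted perimeter P = b + 2y = 24.5 + 2×9.86 = 44.22 ft. Hydraulic radius R = A/P = 241.6/44.22 = 5.463 ft. Q_B = (1.486/0.014)·241.6·5.463^(2/3)·√0.00035 = 1488 ft³/s.
Q_A = 579.4 ft³/s vs Q_B = 1488 ft³/s, so channel B carries more.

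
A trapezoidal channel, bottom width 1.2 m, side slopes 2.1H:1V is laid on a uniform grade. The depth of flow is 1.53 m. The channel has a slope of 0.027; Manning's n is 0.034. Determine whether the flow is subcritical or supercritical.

With bottom width b = 1.2 m and side slope z = 2.1: A = (b + zy)y = (1.2 + 2.1×1.53)×1.53 = 6.752 m²; P = b + 2y√(1+z²) = 1.2 + 2×1.53×2.326 = 8.317 m.
Hydraulic radius R = A/P = 6.752/8.317 = 0.8118 m.
V = (1/n) R^(2/3) √S = (1/0.034) × 0.8118^(2/3) × √0.027 = 4.206 m/s. Hydraulic depth D_h = A/T = 6.752/7.626 = 0.8854 m.
Froude number Fr = V/√(g·D_h) = 4.206/√(9.81×0.8854) = 1.43, which is greater than 1, so the flow is supercritical.

supercritical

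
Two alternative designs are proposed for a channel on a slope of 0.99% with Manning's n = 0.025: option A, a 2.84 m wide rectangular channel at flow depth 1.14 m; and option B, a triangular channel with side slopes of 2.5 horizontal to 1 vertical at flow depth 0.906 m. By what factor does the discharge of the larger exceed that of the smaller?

Channel A: Flow area A = b·y = 2.84 × 1.14 = 3.238 m². Wetted perimeter P = b + 2y = 2.84 + 2×1.14 = 5.12 m. Hydraulic radius R = A/P = 3.238/5.12 = 0.6323 m. Q_A = (1/0.025)·3.238·0.6323^(2/3)·√0.0099 = 9.493 m³/s.
Channel B: For a triangular section with side slope z = 2.5: A = zy² = 2.5×0.906² = 2.052 m²; P = 2y√(1+z²) = 2×0.906×2.693 = 4.879 m. Hydraulic radius R = A/P = 2.052/4.879 = 0.4206 m. Q_B = (1/0.025)·2.052·0.4206^(2/3)·√0.0099 = 4.585 m³/s.
The larger discharge is 9.493 m³/s and the smaller is 4.585 m³/s; the ratio is 2.07.

2.07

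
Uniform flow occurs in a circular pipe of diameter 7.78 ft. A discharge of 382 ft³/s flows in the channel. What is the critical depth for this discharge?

At critical depth, Q² T / (g A³) = 1, i.e. A³/T = Q²/g = 382²/32.2 = 4532.
At y = 6.25 ft: A³/T = 11090 — over.
At y = 4.28 ft: A³/T = 2486 — short.
At y = 5.01 ft: A³/T = 4549 — matches.

y_c = 5.01 ft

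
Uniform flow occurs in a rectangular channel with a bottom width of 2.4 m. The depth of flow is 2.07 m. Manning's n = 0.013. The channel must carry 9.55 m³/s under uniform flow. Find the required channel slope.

Flow area A = b·y = 2.4 × 2.07 = 4.968 m². Wetted perimeter P = b + 2y = 2.4 + 2×2.07 = 6.54 m.
Hydraulic radius R = A/P = 4.968/6.54 = 0.7596 m.
From Manning's equation, S = [nQ / (1 A R^(2/3))]² = [0.013 × 9.55 / (1 × 4.968 × 0.7596^(2/3))]² = 0.000901.

S = 0.000901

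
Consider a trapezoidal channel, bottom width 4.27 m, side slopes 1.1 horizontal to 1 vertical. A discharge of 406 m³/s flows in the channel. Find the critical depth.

y_c = 6.08 m

At critical depth, Q² T / (g A³) = 1, i.e. A³/T = Q²/g = 406²/9.81 = 16800.
Try y = 7.73 m: A³/T = 45240 — high.
Try y = 4.8 m: A³/T = 6495 — low.
Try y = 6.08 m: A³/T = 16760 — close enough.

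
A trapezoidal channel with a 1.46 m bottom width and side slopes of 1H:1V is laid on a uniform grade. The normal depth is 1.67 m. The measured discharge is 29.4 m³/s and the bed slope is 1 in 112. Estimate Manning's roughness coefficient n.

n = 0.015

With bottom width b = 1.46 m and side slope z = 1: A = (b + zy)y = (1.46 + 1×1.67)×1.67 = 5.227 m²; P = b + 2y√(1+z²) = 1.46 + 2×1.67×1.414 = 6.183 m.
Hydraulic radius R = A/P = 5.227/6.183 = 0.8453 m.
Rearranging Manning's equation: n = (1/Q) A R^(2/3) S^(1/2) = (1/29.4) × 5.227 × 0.8453^(2/3) × √0.008929 = 0.015.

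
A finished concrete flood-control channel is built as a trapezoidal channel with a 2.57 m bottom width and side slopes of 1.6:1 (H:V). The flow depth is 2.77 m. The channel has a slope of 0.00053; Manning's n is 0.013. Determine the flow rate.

With bottom width b = 2.57 m and side slope z = 1.6: A = (b + zy)y = (2.57 + 1.6×2.77)×2.77 = 19.4 m²; P = b + 2y√(1+z²) = 2.57 + 2×2.77×1.887 = 13.02 m.
Hydraulic radius R = A/P = 19.4/13.02 = 1.489 m.
Manning's equation: Q = (1/n) A R^(2/3) S^(1/2) = (1/0.013) × 19.4 × 1.489^(2/3) × 0.00053^(1/2) = 44.8 m³/s.

Q = 44.8 m³/s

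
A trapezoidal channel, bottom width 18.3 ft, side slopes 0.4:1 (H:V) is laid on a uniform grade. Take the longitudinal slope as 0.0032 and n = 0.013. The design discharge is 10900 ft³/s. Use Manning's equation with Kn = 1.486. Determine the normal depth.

Manning's equation rearranged: A R^(2/3) = nQ / (1.486·√S) = 0.013 × 10900 / (1.486 × √0.0032) = 1686.
Trying y = 12.7 ft: A R^(2/3) = 1035 — low.
Trying y = 21.8 ft: A R^(2/3) = 2554 — high.
Trying y = 17.1 ft: A R^(2/3) = 1690 — close enough.

y_n = 17.1 ft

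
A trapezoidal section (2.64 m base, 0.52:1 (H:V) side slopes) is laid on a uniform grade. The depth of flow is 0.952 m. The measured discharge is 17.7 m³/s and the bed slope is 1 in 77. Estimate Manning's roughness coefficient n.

n = 0.014

With bottom width b = 2.64 m and side slope z = 0.52: A = (b + zy)y = (2.64 + 0.52×0.952)×0.952 = 2.985 m²; P = b + 2y√(1+z²) = 2.64 + 2×0.952×1.127 = 4.786 m.
Hydraulic radius R = A/P = 2.985/4.786 = 0.6236 m.
Rearranging Manning's equation: n = (1/Q) A R^(2/3) S^(1/2) = (1/17.7) × 2.985 × 0.6236^(2/3) × √0.01299 = 0.014.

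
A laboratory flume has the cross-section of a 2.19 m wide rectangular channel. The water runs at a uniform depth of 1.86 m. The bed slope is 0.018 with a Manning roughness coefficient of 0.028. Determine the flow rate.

Flow area A = b·y = 2.19 × 1.86 = 4.073 m². Wetted perimeter P = b + 2y = 2.19 + 2×1.86 = 5.91 m.
Hydraulic radius R = A/P = 4.073/5.91 = 0.6892 m.
Manning's equation: Q = (1/n) A R^(2/3) S^(1/2) = (1/0.028) × 4.073 × 0.6892^(2/3) × 0.018^(1/2) = 15.2 m³/s.

Q = 15.2 m³/s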